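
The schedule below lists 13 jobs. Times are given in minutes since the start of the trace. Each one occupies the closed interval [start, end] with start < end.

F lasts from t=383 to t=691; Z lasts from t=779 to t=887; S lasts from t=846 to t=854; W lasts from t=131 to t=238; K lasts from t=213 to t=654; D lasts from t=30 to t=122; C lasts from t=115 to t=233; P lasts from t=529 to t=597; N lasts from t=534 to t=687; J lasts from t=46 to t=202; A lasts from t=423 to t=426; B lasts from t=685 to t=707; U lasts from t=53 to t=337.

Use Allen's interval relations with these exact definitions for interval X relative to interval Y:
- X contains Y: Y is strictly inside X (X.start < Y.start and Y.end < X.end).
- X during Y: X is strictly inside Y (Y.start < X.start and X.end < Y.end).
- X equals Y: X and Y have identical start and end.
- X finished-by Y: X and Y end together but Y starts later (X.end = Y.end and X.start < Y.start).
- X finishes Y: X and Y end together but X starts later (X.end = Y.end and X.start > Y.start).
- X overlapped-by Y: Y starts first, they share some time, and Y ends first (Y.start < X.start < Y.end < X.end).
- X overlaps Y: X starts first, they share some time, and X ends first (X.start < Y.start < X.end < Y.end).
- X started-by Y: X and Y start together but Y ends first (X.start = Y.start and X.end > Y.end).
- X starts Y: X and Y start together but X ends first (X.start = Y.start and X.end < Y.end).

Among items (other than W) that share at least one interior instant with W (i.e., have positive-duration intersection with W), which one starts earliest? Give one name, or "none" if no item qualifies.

Target W = [t=131, t=238].
A [t=423, t=426] → after → excluded.
B [t=685, t=707] → after → excluded.
C [t=115, t=233] → overlaps → candidate.
D [t=30, t=122] → before → excluded.
F [t=383, t=691] → after → excluded.
J [t=46, t=202] → overlaps → candidate.
K [t=213, t=654] → overlapped-by → candidate.
N [t=534, t=687] → after → excluded.
P [t=529, t=597] → after → excluded.
S [t=846, t=854] → after → excluded.
U [t=53, t=337] → contains → candidate.
Z [t=779, t=887] → after → excluded.
Among candidates, earliest start is t=46 → J.

J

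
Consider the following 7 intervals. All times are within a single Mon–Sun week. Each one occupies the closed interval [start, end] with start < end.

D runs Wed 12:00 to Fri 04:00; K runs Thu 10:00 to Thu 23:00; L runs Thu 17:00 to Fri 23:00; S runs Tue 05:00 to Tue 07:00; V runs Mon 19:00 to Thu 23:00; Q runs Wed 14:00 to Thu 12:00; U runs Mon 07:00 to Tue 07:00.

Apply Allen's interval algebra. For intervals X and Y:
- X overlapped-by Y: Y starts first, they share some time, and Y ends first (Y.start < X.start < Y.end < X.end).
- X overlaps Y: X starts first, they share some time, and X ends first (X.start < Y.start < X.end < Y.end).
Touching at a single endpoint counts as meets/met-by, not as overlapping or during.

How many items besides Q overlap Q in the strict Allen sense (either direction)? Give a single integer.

Target Q = [Wed 14:00, Thu 12:00].
D [Wed 12:00, Fri 04:00] → contains → no.
K [Thu 10:00, Thu 23:00] → overlapped-by → counts.
L [Thu 17:00, Fri 23:00] → after → no.
S [Tue 05:00, Tue 07:00] → before → no.
U [Mon 07:00, Tue 07:00] → before → no.
V [Mon 19:00, Thu 23:00] → contains → no.
Total: 1.

1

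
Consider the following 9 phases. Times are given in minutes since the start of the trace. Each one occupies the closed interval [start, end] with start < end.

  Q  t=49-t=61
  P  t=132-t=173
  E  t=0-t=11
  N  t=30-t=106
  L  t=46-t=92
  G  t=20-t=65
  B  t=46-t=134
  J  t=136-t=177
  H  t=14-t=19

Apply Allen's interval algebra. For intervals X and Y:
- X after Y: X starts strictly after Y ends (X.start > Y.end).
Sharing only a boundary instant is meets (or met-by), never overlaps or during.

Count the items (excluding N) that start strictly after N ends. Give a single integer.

Target N = [t=30, t=106].
B [t=46, t=134] → overlapped-by → no.
E [t=0, t=11] → before → no.
G [t=20, t=65] → overlaps → no.
H [t=14, t=19] → before → no.
J [t=136, t=177] → after → counts.
L [t=46, t=92] → during → no.
P [t=132, t=173] → after → counts.
Q [t=49, t=61] → during → no.
Total: 2.

2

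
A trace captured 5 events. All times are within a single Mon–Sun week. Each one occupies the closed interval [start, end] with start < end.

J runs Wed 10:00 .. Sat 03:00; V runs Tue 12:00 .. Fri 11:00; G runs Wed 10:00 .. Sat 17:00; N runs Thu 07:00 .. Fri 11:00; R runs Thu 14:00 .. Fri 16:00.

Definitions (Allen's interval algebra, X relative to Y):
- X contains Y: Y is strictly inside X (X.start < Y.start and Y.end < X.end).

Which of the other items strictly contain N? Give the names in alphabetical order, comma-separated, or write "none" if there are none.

Target N = [Thu 07:00, Fri 11:00].
G [Wed 10:00, Sat 17:00] → contains → yes.
J [Wed 10:00, Sat 03:00] → contains → yes.
R [Thu 14:00, Fri 16:00] → overlapped-by → no.
V [Tue 12:00, Fri 11:00] → finished-by → no.
Result: G, J.

G, J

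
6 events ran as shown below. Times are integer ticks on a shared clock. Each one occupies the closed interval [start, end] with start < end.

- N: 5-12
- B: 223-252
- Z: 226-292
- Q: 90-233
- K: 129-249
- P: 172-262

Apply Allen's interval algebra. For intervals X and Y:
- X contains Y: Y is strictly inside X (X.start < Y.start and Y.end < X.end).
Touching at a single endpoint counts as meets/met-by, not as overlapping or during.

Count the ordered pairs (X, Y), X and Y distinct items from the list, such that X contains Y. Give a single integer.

Checking all 30 ordered pairs for relation 'contains'; matching pairs in alphabetical order:
(P, B): P contains B ✓
Count: 1.

1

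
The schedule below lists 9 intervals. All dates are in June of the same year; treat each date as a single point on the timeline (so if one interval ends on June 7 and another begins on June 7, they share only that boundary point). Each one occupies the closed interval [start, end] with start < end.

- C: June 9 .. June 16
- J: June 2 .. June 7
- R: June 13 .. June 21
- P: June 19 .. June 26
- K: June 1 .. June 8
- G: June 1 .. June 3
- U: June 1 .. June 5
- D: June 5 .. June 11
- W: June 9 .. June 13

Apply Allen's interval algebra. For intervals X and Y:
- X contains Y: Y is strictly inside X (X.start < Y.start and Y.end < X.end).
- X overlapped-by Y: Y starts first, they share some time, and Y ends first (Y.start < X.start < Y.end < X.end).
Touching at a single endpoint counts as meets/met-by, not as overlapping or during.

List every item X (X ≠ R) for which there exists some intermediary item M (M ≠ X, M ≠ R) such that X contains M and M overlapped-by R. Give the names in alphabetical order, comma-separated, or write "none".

none

Target R = [June 13, June 21].
Intermediaries M with M overlapped-by R: P.
Via P — items with X contains P: none.
Union: none.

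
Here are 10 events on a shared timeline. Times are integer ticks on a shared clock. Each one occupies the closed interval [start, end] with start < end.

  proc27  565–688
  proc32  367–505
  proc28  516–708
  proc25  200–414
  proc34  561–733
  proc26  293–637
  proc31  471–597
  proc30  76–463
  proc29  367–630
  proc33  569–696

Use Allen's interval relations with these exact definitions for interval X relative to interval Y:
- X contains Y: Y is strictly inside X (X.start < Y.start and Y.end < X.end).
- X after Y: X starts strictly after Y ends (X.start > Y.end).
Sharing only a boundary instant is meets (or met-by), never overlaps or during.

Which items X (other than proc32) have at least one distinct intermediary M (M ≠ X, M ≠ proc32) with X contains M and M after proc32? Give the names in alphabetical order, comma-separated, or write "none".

proc28, proc34

Target proc32 = [367, 505].
Intermediaries M with M after proc32: proc27, proc28, proc33, proc34.
Via proc27 — items with X contains proc27: proc28, proc34.
Via proc28 — items with X contains proc28: none.
Via proc33 — items with X contains proc33: proc28, proc34.
Via proc34 — items with X contains proc34: none.
Union: proc28, proc34.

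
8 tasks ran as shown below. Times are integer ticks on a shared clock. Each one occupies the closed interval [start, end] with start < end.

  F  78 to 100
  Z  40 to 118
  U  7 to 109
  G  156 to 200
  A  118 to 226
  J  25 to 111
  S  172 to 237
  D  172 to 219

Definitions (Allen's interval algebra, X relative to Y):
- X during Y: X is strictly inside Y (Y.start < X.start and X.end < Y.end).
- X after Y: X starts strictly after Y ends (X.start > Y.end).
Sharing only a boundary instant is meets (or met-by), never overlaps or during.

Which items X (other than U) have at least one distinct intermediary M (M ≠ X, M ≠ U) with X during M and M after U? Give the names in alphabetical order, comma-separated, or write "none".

Target U = [7, 109].
Intermediaries M with M after U: A, D, G, S.
Via A — items with X during A: D, G.
Via D — items with X during D: none.
Via G — items with X during G: none.
Via S — items with X during S: none.
Union: D, G.

D, G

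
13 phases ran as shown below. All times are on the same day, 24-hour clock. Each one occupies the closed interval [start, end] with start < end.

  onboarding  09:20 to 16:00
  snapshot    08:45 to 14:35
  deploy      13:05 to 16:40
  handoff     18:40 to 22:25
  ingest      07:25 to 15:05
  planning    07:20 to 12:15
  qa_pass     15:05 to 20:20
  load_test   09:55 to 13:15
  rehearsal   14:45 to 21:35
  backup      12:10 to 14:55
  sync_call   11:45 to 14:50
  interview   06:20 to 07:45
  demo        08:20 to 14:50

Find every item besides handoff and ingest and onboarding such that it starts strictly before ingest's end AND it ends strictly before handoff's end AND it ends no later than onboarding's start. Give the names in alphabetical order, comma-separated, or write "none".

interview

Conditions: its start is strictly before ingest's end (X.start < 15:05) AND its end is strictly before handoff's end (X.end < 22:25) AND its end is no later than onboarding's start (X.end <= 09:20).
backup: start 12:10 < 15:05? ✓; end 14:55 < 22:25? ✓; end 14:55 <= 09:20? ✗ → no.
demo: start 08:20 < 15:05? ✓; end 14:50 < 22:25? ✓; end 14:50 <= 09:20? ✗ → no.
deploy: start 13:05 < 15:05? ✓; end 16:40 < 22:25? ✓; end 16:40 <= 09:20? ✗ → no.
interview: start 06:20 < 15:05? ✓; end 07:45 < 22:25? ✓; end 07:45 <= 09:20? ✓ → yes.
load_test: start 09:55 < 15:05? ✓; end 13:15 < 22:25? ✓; end 13:15 <= 09:20? ✗ → no.
planning: start 07:20 < 15:05? ✓; end 12:15 < 22:25? ✓; end 12:15 <= 09:20? ✗ → no.
qa_pass: start 15:05 < 15:05? ✗; end 20:20 < 22:25? ✓; end 20:20 <= 09:20? ✗ → no.
rehearsal: start 14:45 < 15:05? ✓; end 21:35 < 22:25? ✓; end 21:35 <= 09:20? ✗ → no.
snapshot: start 08:45 < 15:05? ✓; end 14:35 < 22:25? ✓; end 14:35 <= 09:20? ✗ → no.
sync_call: start 11:45 < 15:05? ✓; end 14:50 < 22:25? ✓; end 14:50 <= 09:20? ✗ → no.
Result: interview.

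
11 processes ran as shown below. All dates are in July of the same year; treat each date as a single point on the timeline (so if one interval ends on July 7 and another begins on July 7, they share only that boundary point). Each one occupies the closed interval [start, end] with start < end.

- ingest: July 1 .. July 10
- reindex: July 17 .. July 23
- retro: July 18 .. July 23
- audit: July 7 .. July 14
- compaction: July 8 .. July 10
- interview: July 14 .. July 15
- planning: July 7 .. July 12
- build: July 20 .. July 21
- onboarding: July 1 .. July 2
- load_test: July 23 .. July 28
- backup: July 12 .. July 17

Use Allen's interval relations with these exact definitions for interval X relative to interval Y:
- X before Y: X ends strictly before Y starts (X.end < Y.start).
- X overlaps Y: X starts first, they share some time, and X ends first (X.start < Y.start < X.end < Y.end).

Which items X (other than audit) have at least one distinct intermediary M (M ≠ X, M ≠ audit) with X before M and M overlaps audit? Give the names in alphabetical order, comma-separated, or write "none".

none

Target audit = [July 7, July 14].
Intermediaries M with M overlaps audit: ingest.
Via ingest — items with X before ingest: none.
Union: none.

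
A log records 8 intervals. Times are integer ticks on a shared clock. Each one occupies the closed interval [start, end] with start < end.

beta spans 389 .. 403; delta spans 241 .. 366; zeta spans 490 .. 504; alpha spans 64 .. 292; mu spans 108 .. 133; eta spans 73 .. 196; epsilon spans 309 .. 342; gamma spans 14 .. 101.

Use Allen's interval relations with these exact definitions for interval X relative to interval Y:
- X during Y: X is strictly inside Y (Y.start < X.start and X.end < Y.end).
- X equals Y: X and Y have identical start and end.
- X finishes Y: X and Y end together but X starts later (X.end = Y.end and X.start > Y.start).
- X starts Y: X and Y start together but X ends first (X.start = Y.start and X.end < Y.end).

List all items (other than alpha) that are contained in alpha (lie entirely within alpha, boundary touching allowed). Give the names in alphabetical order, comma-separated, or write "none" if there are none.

eta, mu

Target alpha = [64, 292].
beta [389, 403] → after → no.
delta [241, 366] → overlapped-by → no.
epsilon [309, 342] → after → no.
eta [73, 196] → during → yes.
gamma [14, 101] → overlaps → no.
mu [108, 133] → during → yes.
zeta [490, 504] → after → no.
Result: eta, mu.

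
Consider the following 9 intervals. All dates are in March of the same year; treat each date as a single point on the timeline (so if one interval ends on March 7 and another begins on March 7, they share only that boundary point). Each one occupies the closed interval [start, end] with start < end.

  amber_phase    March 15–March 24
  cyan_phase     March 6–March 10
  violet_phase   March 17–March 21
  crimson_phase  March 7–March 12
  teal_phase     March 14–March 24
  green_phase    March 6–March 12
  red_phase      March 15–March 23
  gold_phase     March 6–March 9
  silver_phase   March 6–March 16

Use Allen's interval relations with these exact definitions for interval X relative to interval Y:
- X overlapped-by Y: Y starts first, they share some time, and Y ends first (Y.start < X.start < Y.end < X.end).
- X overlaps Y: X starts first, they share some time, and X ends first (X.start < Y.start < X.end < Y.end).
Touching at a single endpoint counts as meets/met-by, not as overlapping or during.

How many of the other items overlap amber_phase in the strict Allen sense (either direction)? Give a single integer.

Target amber_phase = [March 15, March 24].
crimson_phase [March 7, March 12] → before → no.
cyan_phase [March 6, March 10] → before → no.
gold_phase [March 6, March 9] → before → no.
green_phase [March 6, March 12] → before → no.
red_phase [March 15, March 23] → starts → no.
silver_phase [March 6, March 16] → overlaps → counts.
teal_phase [March 14, March 24] → finished-by → no.
violet_phase [March 17, March 21] → during → no.
Total: 1.

1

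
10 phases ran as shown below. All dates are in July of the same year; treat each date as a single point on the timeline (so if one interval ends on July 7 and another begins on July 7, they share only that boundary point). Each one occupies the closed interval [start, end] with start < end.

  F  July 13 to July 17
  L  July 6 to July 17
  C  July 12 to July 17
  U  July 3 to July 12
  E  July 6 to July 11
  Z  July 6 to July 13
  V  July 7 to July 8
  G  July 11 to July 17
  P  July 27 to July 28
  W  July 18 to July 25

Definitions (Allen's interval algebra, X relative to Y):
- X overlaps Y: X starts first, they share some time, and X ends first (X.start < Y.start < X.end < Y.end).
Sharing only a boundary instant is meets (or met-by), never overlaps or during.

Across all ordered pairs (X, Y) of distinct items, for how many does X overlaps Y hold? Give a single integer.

5

Checking all 90 ordered pairs for relation 'overlaps'; matching pairs in alphabetical order:
(U, G): U overlaps G ✓
(U, L): U overlaps L ✓
(U, Z): U overlaps Z ✓
(Z, C): Z overlaps C ✓
(Z, G): Z overlaps G ✓
Count: 5.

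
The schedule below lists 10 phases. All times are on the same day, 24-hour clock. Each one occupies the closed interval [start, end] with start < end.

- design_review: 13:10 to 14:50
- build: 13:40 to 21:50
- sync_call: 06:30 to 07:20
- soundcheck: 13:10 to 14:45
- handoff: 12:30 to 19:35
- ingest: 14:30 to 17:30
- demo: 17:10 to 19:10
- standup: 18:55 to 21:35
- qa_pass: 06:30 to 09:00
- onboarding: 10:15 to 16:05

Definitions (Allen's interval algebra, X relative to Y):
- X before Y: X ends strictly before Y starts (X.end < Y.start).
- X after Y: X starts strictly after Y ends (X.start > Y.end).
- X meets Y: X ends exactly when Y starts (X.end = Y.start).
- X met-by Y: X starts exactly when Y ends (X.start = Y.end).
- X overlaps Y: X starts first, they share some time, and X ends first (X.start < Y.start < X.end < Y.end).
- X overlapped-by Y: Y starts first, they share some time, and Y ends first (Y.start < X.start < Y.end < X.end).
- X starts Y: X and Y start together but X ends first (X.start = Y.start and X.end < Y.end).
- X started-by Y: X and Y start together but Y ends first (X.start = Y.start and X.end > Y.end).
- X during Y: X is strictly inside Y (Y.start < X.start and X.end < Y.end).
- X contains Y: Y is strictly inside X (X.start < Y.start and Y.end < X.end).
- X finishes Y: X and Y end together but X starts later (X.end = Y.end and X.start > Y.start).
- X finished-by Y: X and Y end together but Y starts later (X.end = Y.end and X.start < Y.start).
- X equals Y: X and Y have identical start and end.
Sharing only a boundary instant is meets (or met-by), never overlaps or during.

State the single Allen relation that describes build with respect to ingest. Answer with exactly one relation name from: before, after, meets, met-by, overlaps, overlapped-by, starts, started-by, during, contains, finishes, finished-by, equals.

contains

build = [13:40, 21:50]; ingest = [14:30, 17:30].
Compare endpoints: build.start < ingest.start, build.start < ingest.end, build.end > ingest.start, build.end > ingest.end.
That pattern is 'contains'.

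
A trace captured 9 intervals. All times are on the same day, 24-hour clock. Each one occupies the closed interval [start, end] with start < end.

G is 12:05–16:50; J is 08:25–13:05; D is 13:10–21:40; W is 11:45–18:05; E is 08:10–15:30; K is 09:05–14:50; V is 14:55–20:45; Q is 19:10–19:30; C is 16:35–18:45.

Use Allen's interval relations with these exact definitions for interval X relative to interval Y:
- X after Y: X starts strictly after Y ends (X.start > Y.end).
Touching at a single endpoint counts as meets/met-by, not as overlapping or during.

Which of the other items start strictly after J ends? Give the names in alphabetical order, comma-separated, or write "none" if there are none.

Target J = [08:25, 13:05].
C [16:35, 18:45] → after → yes.
D [13:10, 21:40] → after → yes.
E [08:10, 15:30] → contains → no.
G [12:05, 16:50] → overlapped-by → no.
K [09:05, 14:50] → overlapped-by → no.
Q [19:10, 19:30] → after → yes.
V [14:55, 20:45] → after → yes.
W [11:45, 18:05] → overlapped-by → no.
Result: C, D, Q, V.

C, D, Q, V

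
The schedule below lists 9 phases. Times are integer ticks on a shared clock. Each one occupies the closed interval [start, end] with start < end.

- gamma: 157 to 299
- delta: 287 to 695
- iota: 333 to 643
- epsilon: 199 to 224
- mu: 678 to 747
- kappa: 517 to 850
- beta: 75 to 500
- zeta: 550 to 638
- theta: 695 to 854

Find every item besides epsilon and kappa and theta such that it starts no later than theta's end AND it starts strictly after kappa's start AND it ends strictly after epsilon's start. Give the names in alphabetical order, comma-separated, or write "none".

Conditions: its start is no later than theta's end (X.start <= 854) AND its start is strictly after kappa's start (X.start > 517) AND its end is strictly after epsilon's start (X.end > 199).
beta: start 75 <= 854? ✓; start 75 > 517? ✗; end 500 > 199? ✓ → no.
delta: start 287 <= 854? ✓; start 287 > 517? ✗; end 695 > 199? ✓ → no.
gamma: start 157 <= 854? ✓; start 157 > 517? ✗; end 299 > 199? ✓ → no.
iota: start 333 <= 854? ✓; start 333 > 517? ✗; end 643 > 199? ✓ → no.
mu: start 678 <= 854? ✓; start 678 > 517? ✓; end 747 > 199? ✓ → yes.
zeta: start 550 <= 854? ✓; start 550 > 517? ✓; end 638 > 199? ✓ → yes.
Result: mu, zeta.

mu, zeta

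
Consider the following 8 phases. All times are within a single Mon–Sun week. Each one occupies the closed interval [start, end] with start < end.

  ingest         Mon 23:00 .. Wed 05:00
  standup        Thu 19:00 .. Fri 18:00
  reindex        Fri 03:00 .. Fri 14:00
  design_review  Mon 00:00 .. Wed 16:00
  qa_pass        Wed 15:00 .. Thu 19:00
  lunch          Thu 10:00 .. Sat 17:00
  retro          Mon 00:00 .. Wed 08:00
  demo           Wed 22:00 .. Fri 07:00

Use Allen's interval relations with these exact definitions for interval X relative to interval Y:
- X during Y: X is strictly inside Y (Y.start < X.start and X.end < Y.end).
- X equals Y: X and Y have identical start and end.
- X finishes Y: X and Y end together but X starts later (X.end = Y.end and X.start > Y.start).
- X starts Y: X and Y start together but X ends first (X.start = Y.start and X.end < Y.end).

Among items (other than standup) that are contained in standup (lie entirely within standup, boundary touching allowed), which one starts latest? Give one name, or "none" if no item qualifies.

Target standup = [Thu 19:00, Fri 18:00].
demo [Wed 22:00, Fri 07:00] → overlaps → excluded.
design_review [Mon 00:00, Wed 16:00] → before → excluded.
ingest [Mon 23:00, Wed 05:00] → before → excluded.
lunch [Thu 10:00, Sat 17:00] → contains → excluded.
qa_pass [Wed 15:00, Thu 19:00] → meets → excluded.
reindex [Fri 03:00, Fri 14:00] → during → candidate.
retro [Mon 00:00, Wed 08:00] → before → excluded.
Among candidates, latest start is Fri 03:00 → reindex.

reindex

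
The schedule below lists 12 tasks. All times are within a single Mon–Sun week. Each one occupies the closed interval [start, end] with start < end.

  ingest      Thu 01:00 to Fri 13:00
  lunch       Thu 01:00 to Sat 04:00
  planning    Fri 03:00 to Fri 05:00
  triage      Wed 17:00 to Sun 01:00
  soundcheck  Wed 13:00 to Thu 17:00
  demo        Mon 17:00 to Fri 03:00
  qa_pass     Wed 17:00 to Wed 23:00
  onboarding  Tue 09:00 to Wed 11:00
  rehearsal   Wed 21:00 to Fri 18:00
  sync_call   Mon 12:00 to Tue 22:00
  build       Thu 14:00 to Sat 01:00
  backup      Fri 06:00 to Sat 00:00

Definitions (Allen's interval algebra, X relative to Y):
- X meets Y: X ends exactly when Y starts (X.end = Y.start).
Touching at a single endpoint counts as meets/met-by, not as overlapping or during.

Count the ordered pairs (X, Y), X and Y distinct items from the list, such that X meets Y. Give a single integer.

1

Checking all 132 ordered pairs for relation 'meets'; matching pairs in alphabetical order:
(demo, planning): demo meets planning ✓
Count: 1.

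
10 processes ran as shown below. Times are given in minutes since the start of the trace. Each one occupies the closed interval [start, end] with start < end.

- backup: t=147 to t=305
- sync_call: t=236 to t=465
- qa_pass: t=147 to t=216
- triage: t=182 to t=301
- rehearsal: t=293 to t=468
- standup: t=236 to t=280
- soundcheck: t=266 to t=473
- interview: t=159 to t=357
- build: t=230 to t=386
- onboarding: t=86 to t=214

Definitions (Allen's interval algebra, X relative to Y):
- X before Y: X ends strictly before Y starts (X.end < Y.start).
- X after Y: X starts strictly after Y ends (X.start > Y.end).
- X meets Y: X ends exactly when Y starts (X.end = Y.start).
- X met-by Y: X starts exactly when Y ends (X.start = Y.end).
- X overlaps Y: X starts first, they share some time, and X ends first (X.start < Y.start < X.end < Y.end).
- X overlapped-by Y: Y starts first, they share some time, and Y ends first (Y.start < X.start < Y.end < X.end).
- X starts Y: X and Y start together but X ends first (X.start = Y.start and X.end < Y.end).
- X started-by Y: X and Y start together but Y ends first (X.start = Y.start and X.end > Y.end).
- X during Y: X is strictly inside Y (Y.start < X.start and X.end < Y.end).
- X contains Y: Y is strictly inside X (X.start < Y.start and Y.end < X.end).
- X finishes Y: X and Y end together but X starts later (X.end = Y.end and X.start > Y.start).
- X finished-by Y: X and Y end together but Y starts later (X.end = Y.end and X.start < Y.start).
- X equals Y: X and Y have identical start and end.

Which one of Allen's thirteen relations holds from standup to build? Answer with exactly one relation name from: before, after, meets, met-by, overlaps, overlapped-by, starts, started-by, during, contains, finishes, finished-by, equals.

during

standup = [t=236, t=280]; build = [t=230, t=386].
Compare endpoints: standup.start > build.start, standup.start < build.end, standup.end > build.start, standup.end < build.end.
That pattern is 'during'.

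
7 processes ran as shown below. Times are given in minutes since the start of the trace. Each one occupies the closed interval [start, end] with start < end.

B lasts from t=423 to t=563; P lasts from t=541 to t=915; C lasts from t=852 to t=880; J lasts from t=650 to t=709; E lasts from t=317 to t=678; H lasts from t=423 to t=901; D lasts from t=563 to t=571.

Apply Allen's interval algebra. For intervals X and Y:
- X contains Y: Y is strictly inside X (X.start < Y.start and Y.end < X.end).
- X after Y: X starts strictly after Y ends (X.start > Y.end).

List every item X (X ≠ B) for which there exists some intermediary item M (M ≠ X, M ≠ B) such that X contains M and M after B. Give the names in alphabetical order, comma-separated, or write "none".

Target B = [t=423, t=563].
Intermediaries M with M after B: C, J.
Via C — items with X contains C: H, P.
Via J — items with X contains J: H, P.
Union: H, P.

H, P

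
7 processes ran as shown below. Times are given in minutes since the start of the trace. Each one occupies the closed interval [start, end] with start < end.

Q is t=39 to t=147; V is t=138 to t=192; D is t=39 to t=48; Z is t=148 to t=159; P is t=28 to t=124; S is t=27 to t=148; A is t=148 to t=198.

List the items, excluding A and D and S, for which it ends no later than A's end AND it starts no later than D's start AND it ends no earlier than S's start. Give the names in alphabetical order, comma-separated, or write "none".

Conditions: its end is no later than A's end (X.end <= t=198) AND its start is no later than D's start (X.start <= t=39) AND its end is no earlier than S's start (X.end >= t=27).
P: end t=124 <= t=198? ✓; start t=28 <= t=39? ✓; end t=124 >= t=27? ✓ → yes.
Q: end t=147 <= t=198? ✓; start t=39 <= t=39? ✓; end t=147 >= t=27? ✓ → yes.
V: end t=192 <= t=198? ✓; start t=138 <= t=39? ✗; end t=192 >= t=27? ✓ → no.
Z: end t=159 <= t=198? ✓; start t=148 <= t=39? ✗; end t=159 >= t=27? ✓ → no.
Result: P, Q.

P, Q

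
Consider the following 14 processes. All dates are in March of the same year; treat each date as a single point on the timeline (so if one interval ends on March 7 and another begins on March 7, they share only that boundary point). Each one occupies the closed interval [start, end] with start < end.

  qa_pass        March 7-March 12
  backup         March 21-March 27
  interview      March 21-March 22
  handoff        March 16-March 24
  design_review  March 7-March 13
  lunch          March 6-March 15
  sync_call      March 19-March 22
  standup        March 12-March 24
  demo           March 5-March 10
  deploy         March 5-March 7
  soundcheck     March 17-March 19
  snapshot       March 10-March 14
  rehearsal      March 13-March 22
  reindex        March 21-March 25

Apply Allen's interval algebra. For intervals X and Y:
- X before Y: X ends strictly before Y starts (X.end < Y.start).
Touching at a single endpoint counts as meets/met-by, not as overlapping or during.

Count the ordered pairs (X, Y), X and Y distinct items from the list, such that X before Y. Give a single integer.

45

Checking all 182 ordered pairs for relation 'before'; matching pairs in alphabetical order:
(demo, backup): demo before backup ✓
(demo, handoff): demo before handoff ✓
(demo, interview): demo before interview ✓
(demo, rehearsal): demo before rehearsal ✓
(demo, reindex): demo before reindex ✓
(demo, soundcheck): demo before soundcheck ✓
(demo, standup): demo before standup ✓
(demo, sync_call): demo before sync_call ✓
(deploy, backup): deploy before backup ✓
(deploy, handoff): deploy before handoff ✓
(deploy, interview): deploy before interview ✓
(deploy, rehearsal): deploy before rehearsal ✓
(deploy, reindex): deploy before reindex ✓
(deploy, snapshot): deploy before snapshot ✓
(deploy, soundcheck): deploy before soundcheck ✓
(deploy, standup): deploy before standup ✓
(deploy, sync_call): deploy before sync_call ✓
(design_review, backup): design_review before backup ✓
(design_review, handoff): design_review before handoff ✓
(design_review, interview): design_review before interview ✓
(design_review, reindex): design_review before reindex ✓
(design_review, soundcheck): design_review before soundcheck ✓
(design_review, sync_call): design_review before sync_call ✓
(lunch, backup): lunch before backup ✓
... plus 21 further pairs not listed.
Count: 45.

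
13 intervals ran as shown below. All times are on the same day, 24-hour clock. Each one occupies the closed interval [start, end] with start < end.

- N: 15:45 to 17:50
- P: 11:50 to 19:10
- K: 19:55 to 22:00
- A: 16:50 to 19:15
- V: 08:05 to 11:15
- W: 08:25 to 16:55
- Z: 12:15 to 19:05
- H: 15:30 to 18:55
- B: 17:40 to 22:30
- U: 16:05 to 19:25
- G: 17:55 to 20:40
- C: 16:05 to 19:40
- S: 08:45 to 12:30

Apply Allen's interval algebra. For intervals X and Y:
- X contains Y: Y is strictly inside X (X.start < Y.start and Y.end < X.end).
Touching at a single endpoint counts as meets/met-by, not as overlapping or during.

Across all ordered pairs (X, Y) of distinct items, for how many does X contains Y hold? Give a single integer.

11

Checking all 156 ordered pairs for relation 'contains'; matching pairs in alphabetical order:
(B, G): B contains G ✓
(B, K): B contains K ✓
(C, A): C contains A ✓
(H, N): H contains N ✓
(P, H): P contains H ✓
(P, N): P contains N ✓
(P, Z): P contains Z ✓
(U, A): U contains A ✓
(W, S): W contains S ✓
(Z, H): Z contains H ✓
(Z, N): Z contains N ✓
Count: 11.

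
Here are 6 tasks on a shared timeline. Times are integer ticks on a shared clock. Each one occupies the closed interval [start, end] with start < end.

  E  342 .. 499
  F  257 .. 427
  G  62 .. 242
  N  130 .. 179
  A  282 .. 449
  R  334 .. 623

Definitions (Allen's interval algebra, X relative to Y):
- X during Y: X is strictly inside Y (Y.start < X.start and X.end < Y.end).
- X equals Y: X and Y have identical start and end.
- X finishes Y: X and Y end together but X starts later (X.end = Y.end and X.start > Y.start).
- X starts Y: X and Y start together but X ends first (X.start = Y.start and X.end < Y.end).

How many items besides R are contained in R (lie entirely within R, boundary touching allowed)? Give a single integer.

1

Target R = [334, 623].
A [282, 449] → overlaps → no.
E [342, 499] → during → counts.
F [257, 427] → overlaps → no.
G [62, 242] → before → no.
N [130, 179] → before → no.
Total: 1.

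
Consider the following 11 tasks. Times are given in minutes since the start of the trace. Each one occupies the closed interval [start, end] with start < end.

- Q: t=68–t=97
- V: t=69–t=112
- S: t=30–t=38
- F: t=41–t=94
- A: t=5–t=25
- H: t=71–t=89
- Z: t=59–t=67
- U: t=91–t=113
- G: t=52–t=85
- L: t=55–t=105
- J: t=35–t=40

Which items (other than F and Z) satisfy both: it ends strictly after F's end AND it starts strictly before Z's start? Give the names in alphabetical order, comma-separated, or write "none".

Conditions: its end is strictly after F's end (X.end > t=94) AND its start is strictly before Z's start (X.start < t=59).
A: end t=25 > t=94? ✗; start t=5 < t=59? ✓ → no.
G: end t=85 > t=94? ✗; start t=52 < t=59? ✓ → no.
H: end t=89 > t=94? ✗; start t=71 < t=59? ✗ → no.
J: end t=40 > t=94? ✗; start t=35 < t=59? ✓ → no.
L: end t=105 > t=94? ✓; start t=55 < t=59? ✓ → yes.
Q: end t=97 > t=94? ✓; start t=68 < t=59? ✗ → no.
S: end t=38 > t=94? ✗; start t=30 < t=59? ✓ → no.
U: end t=113 > t=94? ✓; start t=91 < t=59? ✗ → no.
V: end t=112 > t=94? ✓; start t=69 < t=59? ✗ → no.
Result: L.

L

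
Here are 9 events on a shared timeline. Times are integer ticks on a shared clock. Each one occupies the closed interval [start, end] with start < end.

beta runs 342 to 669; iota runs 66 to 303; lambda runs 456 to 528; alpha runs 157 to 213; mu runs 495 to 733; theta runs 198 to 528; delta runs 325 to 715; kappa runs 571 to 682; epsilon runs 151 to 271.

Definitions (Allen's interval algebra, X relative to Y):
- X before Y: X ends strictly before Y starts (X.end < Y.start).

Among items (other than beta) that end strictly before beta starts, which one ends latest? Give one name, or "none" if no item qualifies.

iota

Target beta = [342, 669].
alpha [157, 213] → before → candidate.
delta [325, 715] → contains → excluded.
epsilon [151, 271] → before → candidate.
iota [66, 303] → before → candidate.
kappa [571, 682] → overlapped-by → excluded.
lambda [456, 528] → during → excluded.
mu [495, 733] → overlapped-by → excluded.
theta [198, 528] → overlaps → excluded.
Among candidates, latest end is 303 → iota.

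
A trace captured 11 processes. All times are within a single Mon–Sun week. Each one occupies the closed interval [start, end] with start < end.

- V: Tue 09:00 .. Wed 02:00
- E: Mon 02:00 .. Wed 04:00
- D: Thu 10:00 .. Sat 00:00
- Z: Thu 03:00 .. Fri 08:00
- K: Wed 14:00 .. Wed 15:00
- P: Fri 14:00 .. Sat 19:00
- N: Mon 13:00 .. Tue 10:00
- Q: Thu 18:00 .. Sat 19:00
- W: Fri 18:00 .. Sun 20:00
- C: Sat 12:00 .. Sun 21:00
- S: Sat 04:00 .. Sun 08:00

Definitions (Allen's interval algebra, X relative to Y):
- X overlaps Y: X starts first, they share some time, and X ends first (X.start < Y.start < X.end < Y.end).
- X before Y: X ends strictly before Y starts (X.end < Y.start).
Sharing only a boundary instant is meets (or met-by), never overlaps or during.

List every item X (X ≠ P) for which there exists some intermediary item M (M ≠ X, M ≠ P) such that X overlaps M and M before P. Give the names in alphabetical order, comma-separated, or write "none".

Target P = [Fri 14:00, Sat 19:00].
Intermediaries M with M before P: E, K, N, V, Z.
Via E — items with X overlaps E: none.
Via K — items with X overlaps K: none.
Via N — items with X overlaps N: none.
Via V — items with X overlaps V: N.
Via Z — items with X overlaps Z: none.
Union: N.

N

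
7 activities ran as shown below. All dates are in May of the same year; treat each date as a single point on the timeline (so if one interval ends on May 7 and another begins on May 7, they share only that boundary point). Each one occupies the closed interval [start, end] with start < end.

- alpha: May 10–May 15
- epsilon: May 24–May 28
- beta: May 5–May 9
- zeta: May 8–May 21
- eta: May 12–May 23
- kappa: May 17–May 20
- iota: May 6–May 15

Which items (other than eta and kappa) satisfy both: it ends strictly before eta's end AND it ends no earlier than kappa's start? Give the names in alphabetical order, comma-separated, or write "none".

zeta

Conditions: its end is strictly before eta's end (X.end < May 23) AND its end is no earlier than kappa's start (X.end >= May 17).
alpha: end May 15 < May 23? ✓; end May 15 >= May 17? ✗ → no.
beta: end May 9 < May 23? ✓; end May 9 >= May 17? ✗ → no.
epsilon: end May 28 < May 23? ✗; end May 28 >= May 17? ✓ → no.
iota: end May 15 < May 23? ✓; end May 15 >= May 17? ✗ → no.
zeta: end May 21 < May 23? ✓; end May 21 >= May 17? ✓ → yes.
Result: zeta.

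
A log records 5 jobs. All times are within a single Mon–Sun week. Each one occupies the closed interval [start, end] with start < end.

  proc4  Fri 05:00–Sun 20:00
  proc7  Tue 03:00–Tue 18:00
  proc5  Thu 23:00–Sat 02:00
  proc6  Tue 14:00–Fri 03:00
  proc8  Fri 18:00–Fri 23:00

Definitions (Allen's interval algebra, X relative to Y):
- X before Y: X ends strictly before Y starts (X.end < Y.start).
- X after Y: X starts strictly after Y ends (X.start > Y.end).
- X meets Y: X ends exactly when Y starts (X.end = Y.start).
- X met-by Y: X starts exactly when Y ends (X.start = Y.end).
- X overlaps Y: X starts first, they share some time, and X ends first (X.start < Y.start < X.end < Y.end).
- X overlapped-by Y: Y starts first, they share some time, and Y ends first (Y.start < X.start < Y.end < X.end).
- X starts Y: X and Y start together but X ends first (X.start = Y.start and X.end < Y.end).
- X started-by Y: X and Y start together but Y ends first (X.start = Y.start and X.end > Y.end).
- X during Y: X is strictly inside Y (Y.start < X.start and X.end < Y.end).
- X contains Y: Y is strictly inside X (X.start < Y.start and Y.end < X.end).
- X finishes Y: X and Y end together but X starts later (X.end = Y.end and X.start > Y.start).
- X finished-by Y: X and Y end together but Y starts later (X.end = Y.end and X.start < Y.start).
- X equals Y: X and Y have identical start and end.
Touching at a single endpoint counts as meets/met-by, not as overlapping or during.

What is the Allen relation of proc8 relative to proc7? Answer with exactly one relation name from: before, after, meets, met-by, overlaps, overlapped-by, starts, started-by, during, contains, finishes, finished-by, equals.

after

proc8 = [Fri 18:00, Fri 23:00]; proc7 = [Tue 03:00, Tue 18:00].
Compare endpoints: proc8.start > proc7.start, proc8.start > proc7.end, proc8.end > proc7.start, proc8.end > proc7.end.
That pattern is 'after'.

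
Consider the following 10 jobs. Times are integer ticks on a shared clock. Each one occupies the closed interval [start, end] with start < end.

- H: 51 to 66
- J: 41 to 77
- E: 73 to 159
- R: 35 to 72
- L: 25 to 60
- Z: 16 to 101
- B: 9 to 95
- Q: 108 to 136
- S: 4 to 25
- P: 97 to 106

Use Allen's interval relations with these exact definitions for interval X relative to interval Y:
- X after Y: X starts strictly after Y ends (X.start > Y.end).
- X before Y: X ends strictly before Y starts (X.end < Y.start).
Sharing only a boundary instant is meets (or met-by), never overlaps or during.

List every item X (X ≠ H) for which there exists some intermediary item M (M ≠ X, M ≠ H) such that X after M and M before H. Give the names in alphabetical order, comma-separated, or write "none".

Target H = [51, 66].
Intermediaries M with M before H: S.
Via S — items with X after S: E, J, P, Q, R.
Union: E, J, P, Q, R.

E, J, P, Q, R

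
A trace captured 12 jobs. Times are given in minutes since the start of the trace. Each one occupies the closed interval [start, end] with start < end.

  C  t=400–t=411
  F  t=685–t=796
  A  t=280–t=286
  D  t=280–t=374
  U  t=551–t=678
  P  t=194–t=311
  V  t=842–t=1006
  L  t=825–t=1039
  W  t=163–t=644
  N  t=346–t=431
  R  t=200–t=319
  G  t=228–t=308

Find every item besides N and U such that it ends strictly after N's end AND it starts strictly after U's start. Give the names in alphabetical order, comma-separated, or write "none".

Conditions: its end is strictly after N's end (X.end > t=431) AND its start is strictly after U's start (X.start > t=551).
A: end t=286 > t=431? ✗; start t=280 > t=551? ✗ → no.
C: end t=411 > t=431? ✗; start t=400 > t=551? ✗ → no.
D: end t=374 > t=431? ✗; start t=280 > t=551? ✗ → no.
F: end t=796 > t=431? ✓; start t=685 > t=551? ✓ → yes.
G: end t=308 > t=431? ✗; start t=228 > t=551? ✗ → no.
L: end t=1039 > t=431? ✓; start t=825 > t=551? ✓ → yes.
P: end t=311 > t=431? ✗; start t=194 > t=551? ✗ → no.
R: end t=319 > t=431? ✗; start t=200 > t=551? ✗ → no.
V: end t=1006 > t=431? ✓; start t=842 > t=551? ✓ → yes.
W: end t=644 > t=431? ✓; start t=163 > t=551? ✗ → no.
Result: F, L, V.

F, L, V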